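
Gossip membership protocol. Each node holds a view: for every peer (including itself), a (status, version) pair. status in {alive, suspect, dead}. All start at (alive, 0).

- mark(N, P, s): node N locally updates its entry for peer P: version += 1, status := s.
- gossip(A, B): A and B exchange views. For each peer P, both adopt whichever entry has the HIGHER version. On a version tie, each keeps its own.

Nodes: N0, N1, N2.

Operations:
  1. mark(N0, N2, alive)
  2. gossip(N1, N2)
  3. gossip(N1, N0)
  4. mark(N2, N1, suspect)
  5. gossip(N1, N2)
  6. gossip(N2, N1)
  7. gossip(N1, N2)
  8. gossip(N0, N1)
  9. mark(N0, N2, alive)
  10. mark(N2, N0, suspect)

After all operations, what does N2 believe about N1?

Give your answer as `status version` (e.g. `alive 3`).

Op 1: N0 marks N2=alive -> (alive,v1)
Op 2: gossip N1<->N2 -> N1.N0=(alive,v0) N1.N1=(alive,v0) N1.N2=(alive,v0) | N2.N0=(alive,v0) N2.N1=(alive,v0) N2.N2=(alive,v0)
Op 3: gossip N1<->N0 -> N1.N0=(alive,v0) N1.N1=(alive,v0) N1.N2=(alive,v1) | N0.N0=(alive,v0) N0.N1=(alive,v0) N0.N2=(alive,v1)
Op 4: N2 marks N1=suspect -> (suspect,v1)
Op 5: gossip N1<->N2 -> N1.N0=(alive,v0) N1.N1=(suspect,v1) N1.N2=(alive,v1) | N2.N0=(alive,v0) N2.N1=(suspect,v1) N2.N2=(alive,v1)
Op 6: gossip N2<->N1 -> N2.N0=(alive,v0) N2.N1=(suspect,v1) N2.N2=(alive,v1) | N1.N0=(alive,v0) N1.N1=(suspect,v1) N1.N2=(alive,v1)
Op 7: gossip N1<->N2 -> N1.N0=(alive,v0) N1.N1=(suspect,v1) N1.N2=(alive,v1) | N2.N0=(alive,v0) N2.N1=(suspect,v1) N2.N2=(alive,v1)
Op 8: gossip N0<->N1 -> N0.N0=(alive,v0) N0.N1=(suspect,v1) N0.N2=(alive,v1) | N1.N0=(alive,v0) N1.N1=(suspect,v1) N1.N2=(alive,v1)
Op 9: N0 marks N2=alive -> (alive,v2)
Op 10: N2 marks N0=suspect -> (suspect,v1)

Answer: suspect 1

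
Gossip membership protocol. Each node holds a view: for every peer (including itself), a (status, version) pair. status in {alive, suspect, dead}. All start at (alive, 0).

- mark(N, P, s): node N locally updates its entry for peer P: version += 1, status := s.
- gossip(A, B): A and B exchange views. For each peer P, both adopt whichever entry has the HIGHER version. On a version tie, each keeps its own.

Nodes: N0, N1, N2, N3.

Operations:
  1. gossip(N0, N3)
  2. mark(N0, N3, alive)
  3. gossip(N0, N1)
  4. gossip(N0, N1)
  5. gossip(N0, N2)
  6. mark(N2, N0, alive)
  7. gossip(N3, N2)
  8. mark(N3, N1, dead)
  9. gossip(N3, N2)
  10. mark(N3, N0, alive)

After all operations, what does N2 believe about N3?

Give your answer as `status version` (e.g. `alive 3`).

Op 1: gossip N0<->N3 -> N0.N0=(alive,v0) N0.N1=(alive,v0) N0.N2=(alive,v0) N0.N3=(alive,v0) | N3.N0=(alive,v0) N3.N1=(alive,v0) N3.N2=(alive,v0) N3.N3=(alive,v0)
Op 2: N0 marks N3=alive -> (alive,v1)
Op 3: gossip N0<->N1 -> N0.N0=(alive,v0) N0.N1=(alive,v0) N0.N2=(alive,v0) N0.N3=(alive,v1) | N1.N0=(alive,v0) N1.N1=(alive,v0) N1.N2=(alive,v0) N1.N3=(alive,v1)
Op 4: gossip N0<->N1 -> N0.N0=(alive,v0) N0.N1=(alive,v0) N0.N2=(alive,v0) N0.N3=(alive,v1) | N1.N0=(alive,v0) N1.N1=(alive,v0) N1.N2=(alive,v0) N1.N3=(alive,v1)
Op 5: gossip N0<->N2 -> N0.N0=(alive,v0) N0.N1=(alive,v0) N0.N2=(alive,v0) N0.N3=(alive,v1) | N2.N0=(alive,v0) N2.N1=(alive,v0) N2.N2=(alive,v0) N2.N3=(alive,v1)
Op 6: N2 marks N0=alive -> (alive,v1)
Op 7: gossip N3<->N2 -> N3.N0=(alive,v1) N3.N1=(alive,v0) N3.N2=(alive,v0) N3.N3=(alive,v1) | N2.N0=(alive,v1) N2.N1=(alive,v0) N2.N2=(alive,v0) N2.N3=(alive,v1)
Op 8: N3 marks N1=dead -> (dead,v1)
Op 9: gossip N3<->N2 -> N3.N0=(alive,v1) N3.N1=(dead,v1) N3.N2=(alive,v0) N3.N3=(alive,v1) | N2.N0=(alive,v1) N2.N1=(dead,v1) N2.N2=(alive,v0) N2.N3=(alive,v1)
Op 10: N3 marks N0=alive -> (alive,v2)

Answer: alive 1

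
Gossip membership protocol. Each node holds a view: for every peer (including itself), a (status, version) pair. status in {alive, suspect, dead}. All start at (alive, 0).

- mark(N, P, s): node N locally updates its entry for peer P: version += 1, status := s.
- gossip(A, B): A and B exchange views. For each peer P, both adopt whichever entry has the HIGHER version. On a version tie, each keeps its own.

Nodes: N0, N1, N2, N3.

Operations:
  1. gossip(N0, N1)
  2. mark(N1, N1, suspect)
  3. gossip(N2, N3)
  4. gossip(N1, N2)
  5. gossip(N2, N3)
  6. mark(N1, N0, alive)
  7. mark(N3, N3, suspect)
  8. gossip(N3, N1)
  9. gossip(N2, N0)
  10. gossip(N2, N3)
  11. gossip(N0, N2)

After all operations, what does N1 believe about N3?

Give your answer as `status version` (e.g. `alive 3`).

Answer: suspect 1

Derivation:
Op 1: gossip N0<->N1 -> N0.N0=(alive,v0) N0.N1=(alive,v0) N0.N2=(alive,v0) N0.N3=(alive,v0) | N1.N0=(alive,v0) N1.N1=(alive,v0) N1.N2=(alive,v0) N1.N3=(alive,v0)
Op 2: N1 marks N1=suspect -> (suspect,v1)
Op 3: gossip N2<->N3 -> N2.N0=(alive,v0) N2.N1=(alive,v0) N2.N2=(alive,v0) N2.N3=(alive,v0) | N3.N0=(alive,v0) N3.N1=(alive,v0) N3.N2=(alive,v0) N3.N3=(alive,v0)
Op 4: gossip N1<->N2 -> N1.N0=(alive,v0) N1.N1=(suspect,v1) N1.N2=(alive,v0) N1.N3=(alive,v0) | N2.N0=(alive,v0) N2.N1=(suspect,v1) N2.N2=(alive,v0) N2.N3=(alive,v0)
Op 5: gossip N2<->N3 -> N2.N0=(alive,v0) N2.N1=(suspect,v1) N2.N2=(alive,v0) N2.N3=(alive,v0) | N3.N0=(alive,v0) N3.N1=(suspect,v1) N3.N2=(alive,v0) N3.N3=(alive,v0)
Op 6: N1 marks N0=alive -> (alive,v1)
Op 7: N3 marks N3=suspect -> (suspect,v1)
Op 8: gossip N3<->N1 -> N3.N0=(alive,v1) N3.N1=(suspect,v1) N3.N2=(alive,v0) N3.N3=(suspect,v1) | N1.N0=(alive,v1) N1.N1=(suspect,v1) N1.N2=(alive,v0) N1.N3=(suspect,v1)
Op 9: gossip N2<->N0 -> N2.N0=(alive,v0) N2.N1=(suspect,v1) N2.N2=(alive,v0) N2.N3=(alive,v0) | N0.N0=(alive,v0) N0.N1=(suspect,v1) N0.N2=(alive,v0) N0.N3=(alive,v0)
Op 10: gossip N2<->N3 -> N2.N0=(alive,v1) N2.N1=(suspect,v1) N2.N2=(alive,v0) N2.N3=(suspect,v1) | N3.N0=(alive,v1) N3.N1=(suspect,v1) N3.N2=(alive,v0) N3.N3=(suspect,v1)
Op 11: gossip N0<->N2 -> N0.N0=(alive,v1) N0.N1=(suspect,v1) N0.N2=(alive,v0) N0.N3=(suspect,v1) | N2.N0=(alive,v1) N2.N1=(suspect,v1) N2.N2=(alive,v0) N2.N3=(suspect,v1)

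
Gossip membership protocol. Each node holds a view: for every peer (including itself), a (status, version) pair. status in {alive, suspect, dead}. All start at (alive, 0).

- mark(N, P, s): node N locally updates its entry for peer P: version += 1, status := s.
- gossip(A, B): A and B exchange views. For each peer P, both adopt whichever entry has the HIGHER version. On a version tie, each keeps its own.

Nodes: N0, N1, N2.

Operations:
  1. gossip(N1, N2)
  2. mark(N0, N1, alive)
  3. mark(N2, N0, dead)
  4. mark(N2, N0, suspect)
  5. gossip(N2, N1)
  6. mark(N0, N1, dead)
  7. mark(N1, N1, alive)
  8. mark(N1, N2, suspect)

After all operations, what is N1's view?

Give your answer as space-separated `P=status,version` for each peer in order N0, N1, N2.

Op 1: gossip N1<->N2 -> N1.N0=(alive,v0) N1.N1=(alive,v0) N1.N2=(alive,v0) | N2.N0=(alive,v0) N2.N1=(alive,v0) N2.N2=(alive,v0)
Op 2: N0 marks N1=alive -> (alive,v1)
Op 3: N2 marks N0=dead -> (dead,v1)
Op 4: N2 marks N0=suspect -> (suspect,v2)
Op 5: gossip N2<->N1 -> N2.N0=(suspect,v2) N2.N1=(alive,v0) N2.N2=(alive,v0) | N1.N0=(suspect,v2) N1.N1=(alive,v0) N1.N2=(alive,v0)
Op 6: N0 marks N1=dead -> (dead,v2)
Op 7: N1 marks N1=alive -> (alive,v1)
Op 8: N1 marks N2=suspect -> (suspect,v1)

Answer: N0=suspect,2 N1=alive,1 N2=suspect,1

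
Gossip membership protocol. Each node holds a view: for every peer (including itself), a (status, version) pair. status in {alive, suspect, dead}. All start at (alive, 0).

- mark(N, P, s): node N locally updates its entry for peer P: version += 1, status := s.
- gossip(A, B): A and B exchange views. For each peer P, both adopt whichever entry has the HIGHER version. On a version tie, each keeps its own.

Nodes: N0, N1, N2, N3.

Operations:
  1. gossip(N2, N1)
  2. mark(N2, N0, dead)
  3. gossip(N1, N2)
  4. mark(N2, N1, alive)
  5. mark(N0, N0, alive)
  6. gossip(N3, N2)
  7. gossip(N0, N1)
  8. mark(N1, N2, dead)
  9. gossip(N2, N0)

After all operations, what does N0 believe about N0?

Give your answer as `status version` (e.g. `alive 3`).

Op 1: gossip N2<->N1 -> N2.N0=(alive,v0) N2.N1=(alive,v0) N2.N2=(alive,v0) N2.N3=(alive,v0) | N1.N0=(alive,v0) N1.N1=(alive,v0) N1.N2=(alive,v0) N1.N3=(alive,v0)
Op 2: N2 marks N0=dead -> (dead,v1)
Op 3: gossip N1<->N2 -> N1.N0=(dead,v1) N1.N1=(alive,v0) N1.N2=(alive,v0) N1.N3=(alive,v0) | N2.N0=(dead,v1) N2.N1=(alive,v0) N2.N2=(alive,v0) N2.N3=(alive,v0)
Op 4: N2 marks N1=alive -> (alive,v1)
Op 5: N0 marks N0=alive -> (alive,v1)
Op 6: gossip N3<->N2 -> N3.N0=(dead,v1) N3.N1=(alive,v1) N3.N2=(alive,v0) N3.N3=(alive,v0) | N2.N0=(dead,v1) N2.N1=(alive,v1) N2.N2=(alive,v0) N2.N3=(alive,v0)
Op 7: gossip N0<->N1 -> N0.N0=(alive,v1) N0.N1=(alive,v0) N0.N2=(alive,v0) N0.N3=(alive,v0) | N1.N0=(dead,v1) N1.N1=(alive,v0) N1.N2=(alive,v0) N1.N3=(alive,v0)
Op 8: N1 marks N2=dead -> (dead,v1)
Op 9: gossip N2<->N0 -> N2.N0=(dead,v1) N2.N1=(alive,v1) N2.N2=(alive,v0) N2.N3=(alive,v0) | N0.N0=(alive,v1) N0.N1=(alive,v1) N0.N2=(alive,v0) N0.N3=(alive,v0)

Answer: alive 1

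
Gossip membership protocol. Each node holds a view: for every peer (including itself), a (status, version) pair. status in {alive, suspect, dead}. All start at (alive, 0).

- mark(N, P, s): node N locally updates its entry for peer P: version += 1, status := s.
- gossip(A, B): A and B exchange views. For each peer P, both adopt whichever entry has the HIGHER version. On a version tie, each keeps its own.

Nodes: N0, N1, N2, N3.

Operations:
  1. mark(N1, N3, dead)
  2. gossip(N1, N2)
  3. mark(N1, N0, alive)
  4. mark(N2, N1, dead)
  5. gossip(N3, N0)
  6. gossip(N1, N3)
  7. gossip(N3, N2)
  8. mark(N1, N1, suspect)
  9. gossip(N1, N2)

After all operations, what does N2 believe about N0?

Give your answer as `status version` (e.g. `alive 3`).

Answer: alive 1

Derivation:
Op 1: N1 marks N3=dead -> (dead,v1)
Op 2: gossip N1<->N2 -> N1.N0=(alive,v0) N1.N1=(alive,v0) N1.N2=(alive,v0) N1.N3=(dead,v1) | N2.N0=(alive,v0) N2.N1=(alive,v0) N2.N2=(alive,v0) N2.N3=(dead,v1)
Op 3: N1 marks N0=alive -> (alive,v1)
Op 4: N2 marks N1=dead -> (dead,v1)
Op 5: gossip N3<->N0 -> N3.N0=(alive,v0) N3.N1=(alive,v0) N3.N2=(alive,v0) N3.N3=(alive,v0) | N0.N0=(alive,v0) N0.N1=(alive,v0) N0.N2=(alive,v0) N0.N3=(alive,v0)
Op 6: gossip N1<->N3 -> N1.N0=(alive,v1) N1.N1=(alive,v0) N1.N2=(alive,v0) N1.N3=(dead,v1) | N3.N0=(alive,v1) N3.N1=(alive,v0) N3.N2=(alive,v0) N3.N3=(dead,v1)
Op 7: gossip N3<->N2 -> N3.N0=(alive,v1) N3.N1=(dead,v1) N3.N2=(alive,v0) N3.N3=(dead,v1) | N2.N0=(alive,v1) N2.N1=(dead,v1) N2.N2=(alive,v0) N2.N3=(dead,v1)
Op 8: N1 marks N1=suspect -> (suspect,v1)
Op 9: gossip N1<->N2 -> N1.N0=(alive,v1) N1.N1=(suspect,v1) N1.N2=(alive,v0) N1.N3=(dead,v1) | N2.N0=(alive,v1) N2.N1=(dead,v1) N2.N2=(alive,v0) N2.N3=(dead,v1)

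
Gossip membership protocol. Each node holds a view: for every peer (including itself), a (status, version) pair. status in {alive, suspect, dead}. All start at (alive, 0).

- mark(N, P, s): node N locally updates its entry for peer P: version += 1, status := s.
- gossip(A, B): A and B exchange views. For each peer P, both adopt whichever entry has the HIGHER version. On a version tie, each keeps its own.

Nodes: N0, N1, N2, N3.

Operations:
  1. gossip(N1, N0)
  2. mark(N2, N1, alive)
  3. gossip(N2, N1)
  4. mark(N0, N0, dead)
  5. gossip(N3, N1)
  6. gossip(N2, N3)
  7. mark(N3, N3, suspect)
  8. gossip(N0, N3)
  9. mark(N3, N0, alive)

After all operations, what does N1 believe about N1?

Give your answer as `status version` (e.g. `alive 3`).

Op 1: gossip N1<->N0 -> N1.N0=(alive,v0) N1.N1=(alive,v0) N1.N2=(alive,v0) N1.N3=(alive,v0) | N0.N0=(alive,v0) N0.N1=(alive,v0) N0.N2=(alive,v0) N0.N3=(alive,v0)
Op 2: N2 marks N1=alive -> (alive,v1)
Op 3: gossip N2<->N1 -> N2.N0=(alive,v0) N2.N1=(alive,v1) N2.N2=(alive,v0) N2.N3=(alive,v0) | N1.N0=(alive,v0) N1.N1=(alive,v1) N1.N2=(alive,v0) N1.N3=(alive,v0)
Op 4: N0 marks N0=dead -> (dead,v1)
Op 5: gossip N3<->N1 -> N3.N0=(alive,v0) N3.N1=(alive,v1) N3.N2=(alive,v0) N3.N3=(alive,v0) | N1.N0=(alive,v0) N1.N1=(alive,v1) N1.N2=(alive,v0) N1.N3=(alive,v0)
Op 6: gossip N2<->N3 -> N2.N0=(alive,v0) N2.N1=(alive,v1) N2.N2=(alive,v0) N2.N3=(alive,v0) | N3.N0=(alive,v0) N3.N1=(alive,v1) N3.N2=(alive,v0) N3.N3=(alive,v0)
Op 7: N3 marks N3=suspect -> (suspect,v1)
Op 8: gossip N0<->N3 -> N0.N0=(dead,v1) N0.N1=(alive,v1) N0.N2=(alive,v0) N0.N3=(suspect,v1) | N3.N0=(dead,v1) N3.N1=(alive,v1) N3.N2=(alive,v0) N3.N3=(suspect,v1)
Op 9: N3 marks N0=alive -> (alive,v2)

Answer: alive 1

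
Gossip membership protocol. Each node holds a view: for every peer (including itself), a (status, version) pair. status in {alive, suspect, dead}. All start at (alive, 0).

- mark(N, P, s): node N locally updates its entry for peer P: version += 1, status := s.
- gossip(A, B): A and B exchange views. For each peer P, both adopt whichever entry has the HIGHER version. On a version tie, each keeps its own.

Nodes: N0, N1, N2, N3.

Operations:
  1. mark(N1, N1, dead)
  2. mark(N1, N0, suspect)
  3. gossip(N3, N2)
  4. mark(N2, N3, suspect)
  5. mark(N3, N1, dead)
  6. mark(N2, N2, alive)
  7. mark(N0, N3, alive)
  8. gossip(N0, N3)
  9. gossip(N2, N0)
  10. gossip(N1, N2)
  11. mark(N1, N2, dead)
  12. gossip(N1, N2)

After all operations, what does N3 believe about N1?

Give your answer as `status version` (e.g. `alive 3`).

Op 1: N1 marks N1=dead -> (dead,v1)
Op 2: N1 marks N0=suspect -> (suspect,v1)
Op 3: gossip N3<->N2 -> N3.N0=(alive,v0) N3.N1=(alive,v0) N3.N2=(alive,v0) N3.N3=(alive,v0) | N2.N0=(alive,v0) N2.N1=(alive,v0) N2.N2=(alive,v0) N2.N3=(alive,v0)
Op 4: N2 marks N3=suspect -> (suspect,v1)
Op 5: N3 marks N1=dead -> (dead,v1)
Op 6: N2 marks N2=alive -> (alive,v1)
Op 7: N0 marks N3=alive -> (alive,v1)
Op 8: gossip N0<->N3 -> N0.N0=(alive,v0) N0.N1=(dead,v1) N0.N2=(alive,v0) N0.N3=(alive,v1) | N3.N0=(alive,v0) N3.N1=(dead,v1) N3.N2=(alive,v0) N3.N3=(alive,v1)
Op 9: gossip N2<->N0 -> N2.N0=(alive,v0) N2.N1=(dead,v1) N2.N2=(alive,v1) N2.N3=(suspect,v1) | N0.N0=(alive,v0) N0.N1=(dead,v1) N0.N2=(alive,v1) N0.N3=(alive,v1)
Op 10: gossip N1<->N2 -> N1.N0=(suspect,v1) N1.N1=(dead,v1) N1.N2=(alive,v1) N1.N3=(suspect,v1) | N2.N0=(suspect,v1) N2.N1=(dead,v1) N2.N2=(alive,v1) N2.N3=(suspect,v1)
Op 11: N1 marks N2=dead -> (dead,v2)
Op 12: gossip N1<->N2 -> N1.N0=(suspect,v1) N1.N1=(dead,v1) N1.N2=(dead,v2) N1.N3=(suspect,v1) | N2.N0=(suspect,v1) N2.N1=(dead,v1) N2.N2=(dead,v2) N2.N3=(suspect,v1)

Answer: dead 1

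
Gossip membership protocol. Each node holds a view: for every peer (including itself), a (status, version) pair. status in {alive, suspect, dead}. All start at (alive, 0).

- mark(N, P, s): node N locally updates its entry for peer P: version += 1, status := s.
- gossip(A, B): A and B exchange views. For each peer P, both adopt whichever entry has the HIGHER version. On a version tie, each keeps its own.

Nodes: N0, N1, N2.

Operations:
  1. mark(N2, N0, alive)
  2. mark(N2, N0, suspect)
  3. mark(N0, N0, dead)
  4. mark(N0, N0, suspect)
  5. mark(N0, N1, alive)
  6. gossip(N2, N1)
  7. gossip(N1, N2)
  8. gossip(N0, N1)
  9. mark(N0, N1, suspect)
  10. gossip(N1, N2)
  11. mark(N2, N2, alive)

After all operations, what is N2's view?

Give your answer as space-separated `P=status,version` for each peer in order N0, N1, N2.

Op 1: N2 marks N0=alive -> (alive,v1)
Op 2: N2 marks N0=suspect -> (suspect,v2)
Op 3: N0 marks N0=dead -> (dead,v1)
Op 4: N0 marks N0=suspect -> (suspect,v2)
Op 5: N0 marks N1=alive -> (alive,v1)
Op 6: gossip N2<->N1 -> N2.N0=(suspect,v2) N2.N1=(alive,v0) N2.N2=(alive,v0) | N1.N0=(suspect,v2) N1.N1=(alive,v0) N1.N2=(alive,v0)
Op 7: gossip N1<->N2 -> N1.N0=(suspect,v2) N1.N1=(alive,v0) N1.N2=(alive,v0) | N2.N0=(suspect,v2) N2.N1=(alive,v0) N2.N2=(alive,v0)
Op 8: gossip N0<->N1 -> N0.N0=(suspect,v2) N0.N1=(alive,v1) N0.N2=(alive,v0) | N1.N0=(suspect,v2) N1.N1=(alive,v1) N1.N2=(alive,v0)
Op 9: N0 marks N1=suspect -> (suspect,v2)
Op 10: gossip N1<->N2 -> N1.N0=(suspect,v2) N1.N1=(alive,v1) N1.N2=(alive,v0) | N2.N0=(suspect,v2) N2.N1=(alive,v1) N2.N2=(alive,v0)
Op 11: N2 marks N2=alive -> (alive,v1)

Answer: N0=suspect,2 N1=alive,1 N2=alive,1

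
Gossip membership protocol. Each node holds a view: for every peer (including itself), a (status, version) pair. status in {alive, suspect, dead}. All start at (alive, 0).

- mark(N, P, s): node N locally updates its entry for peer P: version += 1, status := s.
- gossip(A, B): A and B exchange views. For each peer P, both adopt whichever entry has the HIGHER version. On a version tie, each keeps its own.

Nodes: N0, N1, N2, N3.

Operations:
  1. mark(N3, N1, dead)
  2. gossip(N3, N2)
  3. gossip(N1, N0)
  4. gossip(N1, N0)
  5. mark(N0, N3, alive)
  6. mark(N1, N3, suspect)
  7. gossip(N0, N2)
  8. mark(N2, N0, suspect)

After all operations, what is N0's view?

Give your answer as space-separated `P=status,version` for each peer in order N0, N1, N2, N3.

Answer: N0=alive,0 N1=dead,1 N2=alive,0 N3=alive,1

Derivation:
Op 1: N3 marks N1=dead -> (dead,v1)
Op 2: gossip N3<->N2 -> N3.N0=(alive,v0) N3.N1=(dead,v1) N3.N2=(alive,v0) N3.N3=(alive,v0) | N2.N0=(alive,v0) N2.N1=(dead,v1) N2.N2=(alive,v0) N2.N3=(alive,v0)
Op 3: gossip N1<->N0 -> N1.N0=(alive,v0) N1.N1=(alive,v0) N1.N2=(alive,v0) N1.N3=(alive,v0) | N0.N0=(alive,v0) N0.N1=(alive,v0) N0.N2=(alive,v0) N0.N3=(alive,v0)
Op 4: gossip N1<->N0 -> N1.N0=(alive,v0) N1.N1=(alive,v0) N1.N2=(alive,v0) N1.N3=(alive,v0) | N0.N0=(alive,v0) N0.N1=(alive,v0) N0.N2=(alive,v0) N0.N3=(alive,v0)
Op 5: N0 marks N3=alive -> (alive,v1)
Op 6: N1 marks N3=suspect -> (suspect,v1)
Op 7: gossip N0<->N2 -> N0.N0=(alive,v0) N0.N1=(dead,v1) N0.N2=(alive,v0) N0.N3=(alive,v1) | N2.N0=(alive,v0) N2.N1=(dead,v1) N2.N2=(alive,v0) N2.N3=(alive,v1)
Op 8: N2 marks N0=suspect -> (suspect,v1)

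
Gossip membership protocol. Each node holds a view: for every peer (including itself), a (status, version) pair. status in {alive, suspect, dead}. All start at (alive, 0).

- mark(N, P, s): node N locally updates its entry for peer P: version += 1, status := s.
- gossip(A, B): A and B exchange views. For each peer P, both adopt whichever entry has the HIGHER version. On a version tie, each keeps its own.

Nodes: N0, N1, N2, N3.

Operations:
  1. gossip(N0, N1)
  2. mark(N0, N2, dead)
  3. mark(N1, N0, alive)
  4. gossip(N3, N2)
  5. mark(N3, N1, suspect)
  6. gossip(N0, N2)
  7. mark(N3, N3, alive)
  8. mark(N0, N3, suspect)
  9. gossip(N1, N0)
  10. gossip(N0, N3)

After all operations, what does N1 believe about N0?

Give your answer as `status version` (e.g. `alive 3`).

Answer: alive 1

Derivation:
Op 1: gossip N0<->N1 -> N0.N0=(alive,v0) N0.N1=(alive,v0) N0.N2=(alive,v0) N0.N3=(alive,v0) | N1.N0=(alive,v0) N1.N1=(alive,v0) N1.N2=(alive,v0) N1.N3=(alive,v0)
Op 2: N0 marks N2=dead -> (dead,v1)
Op 3: N1 marks N0=alive -> (alive,v1)
Op 4: gossip N3<->N2 -> N3.N0=(alive,v0) N3.N1=(alive,v0) N3.N2=(alive,v0) N3.N3=(alive,v0) | N2.N0=(alive,v0) N2.N1=(alive,v0) N2.N2=(alive,v0) N2.N3=(alive,v0)
Op 5: N3 marks N1=suspect -> (suspect,v1)
Op 6: gossip N0<->N2 -> N0.N0=(alive,v0) N0.N1=(alive,v0) N0.N2=(dead,v1) N0.N3=(alive,v0) | N2.N0=(alive,v0) N2.N1=(alive,v0) N2.N2=(dead,v1) N2.N3=(alive,v0)
Op 7: N3 marks N3=alive -> (alive,v1)
Op 8: N0 marks N3=suspect -> (suspect,v1)
Op 9: gossip N1<->N0 -> N1.N0=(alive,v1) N1.N1=(alive,v0) N1.N2=(dead,v1) N1.N3=(suspect,v1) | N0.N0=(alive,v1) N0.N1=(alive,v0) N0.N2=(dead,v1) N0.N3=(suspect,v1)
Op 10: gossip N0<->N3 -> N0.N0=(alive,v1) N0.N1=(suspect,v1) N0.N2=(dead,v1) N0.N3=(suspect,v1) | N3.N0=(alive,v1) N3.N1=(suspect,v1) N3.N2=(dead,v1) N3.N3=(alive,v1)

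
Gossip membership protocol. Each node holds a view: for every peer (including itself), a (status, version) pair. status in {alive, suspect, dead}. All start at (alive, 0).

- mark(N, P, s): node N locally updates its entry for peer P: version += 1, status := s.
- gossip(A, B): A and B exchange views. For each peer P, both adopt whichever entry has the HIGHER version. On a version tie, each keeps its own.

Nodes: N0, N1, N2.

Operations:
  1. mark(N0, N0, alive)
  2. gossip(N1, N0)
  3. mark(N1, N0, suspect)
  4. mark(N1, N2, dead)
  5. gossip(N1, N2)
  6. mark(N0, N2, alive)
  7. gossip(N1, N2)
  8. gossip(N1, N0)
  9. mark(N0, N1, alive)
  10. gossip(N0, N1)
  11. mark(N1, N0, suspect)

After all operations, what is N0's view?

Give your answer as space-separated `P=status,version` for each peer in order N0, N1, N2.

Op 1: N0 marks N0=alive -> (alive,v1)
Op 2: gossip N1<->N0 -> N1.N0=(alive,v1) N1.N1=(alive,v0) N1.N2=(alive,v0) | N0.N0=(alive,v1) N0.N1=(alive,v0) N0.N2=(alive,v0)
Op 3: N1 marks N0=suspect -> (suspect,v2)
Op 4: N1 marks N2=dead -> (dead,v1)
Op 5: gossip N1<->N2 -> N1.N0=(suspect,v2) N1.N1=(alive,v0) N1.N2=(dead,v1) | N2.N0=(suspect,v2) N2.N1=(alive,v0) N2.N2=(dead,v1)
Op 6: N0 marks N2=alive -> (alive,v1)
Op 7: gossip N1<->N2 -> N1.N0=(suspect,v2) N1.N1=(alive,v0) N1.N2=(dead,v1) | N2.N0=(suspect,v2) N2.N1=(alive,v0) N2.N2=(dead,v1)
Op 8: gossip N1<->N0 -> N1.N0=(suspect,v2) N1.N1=(alive,v0) N1.N2=(dead,v1) | N0.N0=(suspect,v2) N0.N1=(alive,v0) N0.N2=(alive,v1)
Op 9: N0 marks N1=alive -> (alive,v1)
Op 10: gossip N0<->N1 -> N0.N0=(suspect,v2) N0.N1=(alive,v1) N0.N2=(alive,v1) | N1.N0=(suspect,v2) N1.N1=(alive,v1) N1.N2=(dead,v1)
Op 11: N1 marks N0=suspect -> (suspect,v3)

Answer: N0=suspect,2 N1=alive,1 N2=alive,1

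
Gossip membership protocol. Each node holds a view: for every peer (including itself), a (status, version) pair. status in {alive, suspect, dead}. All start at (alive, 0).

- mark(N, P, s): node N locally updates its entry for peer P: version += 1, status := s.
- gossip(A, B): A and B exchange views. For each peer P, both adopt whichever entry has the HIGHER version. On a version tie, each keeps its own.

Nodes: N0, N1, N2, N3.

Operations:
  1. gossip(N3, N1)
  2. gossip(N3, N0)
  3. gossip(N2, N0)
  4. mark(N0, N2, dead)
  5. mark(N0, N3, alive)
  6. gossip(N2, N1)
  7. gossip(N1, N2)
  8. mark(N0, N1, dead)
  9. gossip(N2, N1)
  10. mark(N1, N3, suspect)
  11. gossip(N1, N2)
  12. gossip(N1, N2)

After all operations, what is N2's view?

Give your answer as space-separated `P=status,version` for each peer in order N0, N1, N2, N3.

Op 1: gossip N3<->N1 -> N3.N0=(alive,v0) N3.N1=(alive,v0) N3.N2=(alive,v0) N3.N3=(alive,v0) | N1.N0=(alive,v0) N1.N1=(alive,v0) N1.N2=(alive,v0) N1.N3=(alive,v0)
Op 2: gossip N3<->N0 -> N3.N0=(alive,v0) N3.N1=(alive,v0) N3.N2=(alive,v0) N3.N3=(alive,v0) | N0.N0=(alive,v0) N0.N1=(alive,v0) N0.N2=(alive,v0) N0.N3=(alive,v0)
Op 3: gossip N2<->N0 -> N2.N0=(alive,v0) N2.N1=(alive,v0) N2.N2=(alive,v0) N2.N3=(alive,v0) | N0.N0=(alive,v0) N0.N1=(alive,v0) N0.N2=(alive,v0) N0.N3=(alive,v0)
Op 4: N0 marks N2=dead -> (dead,v1)
Op 5: N0 marks N3=alive -> (alive,v1)
Op 6: gossip N2<->N1 -> N2.N0=(alive,v0) N2.N1=(alive,v0) N2.N2=(alive,v0) N2.N3=(alive,v0) | N1.N0=(alive,v0) N1.N1=(alive,v0) N1.N2=(alive,v0) N1.N3=(alive,v0)
Op 7: gossip N1<->N2 -> N1.N0=(alive,v0) N1.N1=(alive,v0) N1.N2=(alive,v0) N1.N3=(alive,v0) | N2.N0=(alive,v0) N2.N1=(alive,v0) N2.N2=(alive,v0) N2.N3=(alive,v0)
Op 8: N0 marks N1=dead -> (dead,v1)
Op 9: gossip N2<->N1 -> N2.N0=(alive,v0) N2.N1=(alive,v0) N2.N2=(alive,v0) N2.N3=(alive,v0) | N1.N0=(alive,v0) N1.N1=(alive,v0) N1.N2=(alive,v0) N1.N3=(alive,v0)
Op 10: N1 marks N3=suspect -> (suspect,v1)
Op 11: gossip N1<->N2 -> N1.N0=(alive,v0) N1.N1=(alive,v0) N1.N2=(alive,v0) N1.N3=(suspect,v1) | N2.N0=(alive,v0) N2.N1=(alive,v0) N2.N2=(alive,v0) N2.N3=(suspect,v1)
Op 12: gossip N1<->N2 -> N1.N0=(alive,v0) N1.N1=(alive,v0) N1.N2=(alive,v0) N1.N3=(suspect,v1) | N2.N0=(alive,v0) N2.N1=(alive,v0) N2.N2=(alive,v0) N2.N3=(suspect,v1)

Answer: N0=alive,0 N1=alive,0 N2=alive,0 N3=suspect,1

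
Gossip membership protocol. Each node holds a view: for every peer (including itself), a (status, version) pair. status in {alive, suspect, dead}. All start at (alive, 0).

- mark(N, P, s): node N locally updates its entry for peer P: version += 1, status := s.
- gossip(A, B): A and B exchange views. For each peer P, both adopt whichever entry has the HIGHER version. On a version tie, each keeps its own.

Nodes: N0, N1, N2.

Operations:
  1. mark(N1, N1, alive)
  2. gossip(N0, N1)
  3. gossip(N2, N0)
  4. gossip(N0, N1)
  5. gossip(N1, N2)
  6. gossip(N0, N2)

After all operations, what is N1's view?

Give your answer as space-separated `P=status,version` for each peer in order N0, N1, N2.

Answer: N0=alive,0 N1=alive,1 N2=alive,0

Derivation:
Op 1: N1 marks N1=alive -> (alive,v1)
Op 2: gossip N0<->N1 -> N0.N0=(alive,v0) N0.N1=(alive,v1) N0.N2=(alive,v0) | N1.N0=(alive,v0) N1.N1=(alive,v1) N1.N2=(alive,v0)
Op 3: gossip N2<->N0 -> N2.N0=(alive,v0) N2.N1=(alive,v1) N2.N2=(alive,v0) | N0.N0=(alive,v0) N0.N1=(alive,v1) N0.N2=(alive,v0)
Op 4: gossip N0<->N1 -> N0.N0=(alive,v0) N0.N1=(alive,v1) N0.N2=(alive,v0) | N1.N0=(alive,v0) N1.N1=(alive,v1) N1.N2=(alive,v0)
Op 5: gossip N1<->N2 -> N1.N0=(alive,v0) N1.N1=(alive,v1) N1.N2=(alive,v0) | N2.N0=(alive,v0) N2.N1=(alive,v1) N2.N2=(alive,v0)
Op 6: gossip N0<->N2 -> N0.N0=(alive,v0) N0.N1=(alive,v1) N0.N2=(alive,v0) | N2.N0=(alive,v0) N2.N1=(alive,v1) N2.N2=(alive,v0)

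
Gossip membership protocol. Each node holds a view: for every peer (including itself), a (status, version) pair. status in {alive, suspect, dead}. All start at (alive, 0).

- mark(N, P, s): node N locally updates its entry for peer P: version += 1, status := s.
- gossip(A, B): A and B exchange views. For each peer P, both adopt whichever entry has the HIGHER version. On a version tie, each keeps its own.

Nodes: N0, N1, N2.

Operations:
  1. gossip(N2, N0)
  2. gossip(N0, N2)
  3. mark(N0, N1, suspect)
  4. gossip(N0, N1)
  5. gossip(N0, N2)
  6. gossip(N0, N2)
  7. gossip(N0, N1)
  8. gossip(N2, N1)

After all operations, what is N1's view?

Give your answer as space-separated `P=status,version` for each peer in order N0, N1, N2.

Answer: N0=alive,0 N1=suspect,1 N2=alive,0

Derivation:
Op 1: gossip N2<->N0 -> N2.N0=(alive,v0) N2.N1=(alive,v0) N2.N2=(alive,v0) | N0.N0=(alive,v0) N0.N1=(alive,v0) N0.N2=(alive,v0)
Op 2: gossip N0<->N2 -> N0.N0=(alive,v0) N0.N1=(alive,v0) N0.N2=(alive,v0) | N2.N0=(alive,v0) N2.N1=(alive,v0) N2.N2=(alive,v0)
Op 3: N0 marks N1=suspect -> (suspect,v1)
Op 4: gossip N0<->N1 -> N0.N0=(alive,v0) N0.N1=(suspect,v1) N0.N2=(alive,v0) | N1.N0=(alive,v0) N1.N1=(suspect,v1) N1.N2=(alive,v0)
Op 5: gossip N0<->N2 -> N0.N0=(alive,v0) N0.N1=(suspect,v1) N0.N2=(alive,v0) | N2.N0=(alive,v0) N2.N1=(suspect,v1) N2.N2=(alive,v0)
Op 6: gossip N0<->N2 -> N0.N0=(alive,v0) N0.N1=(suspect,v1) N0.N2=(alive,v0) | N2.N0=(alive,v0) N2.N1=(suspect,v1) N2.N2=(alive,v0)
Op 7: gossip N0<->N1 -> N0.N0=(alive,v0) N0.N1=(suspect,v1) N0.N2=(alive,v0) | N1.N0=(alive,v0) N1.N1=(suspect,v1) N1.N2=(alive,v0)
Op 8: gossip N2<->N1 -> N2.N0=(alive,v0) N2.N1=(suspect,v1) N2.N2=(alive,v0) | N1.N0=(alive,v0) N1.N1=(suspect,v1) N1.N2=(alive,v0)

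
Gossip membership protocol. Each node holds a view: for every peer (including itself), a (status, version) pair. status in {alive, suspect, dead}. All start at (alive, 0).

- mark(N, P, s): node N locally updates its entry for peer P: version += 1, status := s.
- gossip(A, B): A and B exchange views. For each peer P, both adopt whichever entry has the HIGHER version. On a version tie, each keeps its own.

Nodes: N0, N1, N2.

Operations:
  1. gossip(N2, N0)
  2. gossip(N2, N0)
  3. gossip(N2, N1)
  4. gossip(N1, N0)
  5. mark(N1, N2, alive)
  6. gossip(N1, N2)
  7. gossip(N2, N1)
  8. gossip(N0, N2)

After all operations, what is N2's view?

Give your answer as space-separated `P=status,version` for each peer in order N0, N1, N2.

Op 1: gossip N2<->N0 -> N2.N0=(alive,v0) N2.N1=(alive,v0) N2.N2=(alive,v0) | N0.N0=(alive,v0) N0.N1=(alive,v0) N0.N2=(alive,v0)
Op 2: gossip N2<->N0 -> N2.N0=(alive,v0) N2.N1=(alive,v0) N2.N2=(alive,v0) | N0.N0=(alive,v0) N0.N1=(alive,v0) N0.N2=(alive,v0)
Op 3: gossip N2<->N1 -> N2.N0=(alive,v0) N2.N1=(alive,v0) N2.N2=(alive,v0) | N1.N0=(alive,v0) N1.N1=(alive,v0) N1.N2=(alive,v0)
Op 4: gossip N1<->N0 -> N1.N0=(alive,v0) N1.N1=(alive,v0) N1.N2=(alive,v0) | N0.N0=(alive,v0) N0.N1=(alive,v0) N0.N2=(alive,v0)
Op 5: N1 marks N2=alive -> (alive,v1)
Op 6: gossip N1<->N2 -> N1.N0=(alive,v0) N1.N1=(alive,v0) N1.N2=(alive,v1) | N2.N0=(alive,v0) N2.N1=(alive,v0) N2.N2=(alive,v1)
Op 7: gossip N2<->N1 -> N2.N0=(alive,v0) N2.N1=(alive,v0) N2.N2=(alive,v1) | N1.N0=(alive,v0) N1.N1=(alive,v0) N1.N2=(alive,v1)
Op 8: gossip N0<->N2 -> N0.N0=(alive,v0) N0.N1=(alive,v0) N0.N2=(alive,v1) | N2.N0=(alive,v0) N2.N1=(alive,v0) N2.N2=(alive,v1)

Answer: N0=alive,0 N1=alive,0 N2=alive,1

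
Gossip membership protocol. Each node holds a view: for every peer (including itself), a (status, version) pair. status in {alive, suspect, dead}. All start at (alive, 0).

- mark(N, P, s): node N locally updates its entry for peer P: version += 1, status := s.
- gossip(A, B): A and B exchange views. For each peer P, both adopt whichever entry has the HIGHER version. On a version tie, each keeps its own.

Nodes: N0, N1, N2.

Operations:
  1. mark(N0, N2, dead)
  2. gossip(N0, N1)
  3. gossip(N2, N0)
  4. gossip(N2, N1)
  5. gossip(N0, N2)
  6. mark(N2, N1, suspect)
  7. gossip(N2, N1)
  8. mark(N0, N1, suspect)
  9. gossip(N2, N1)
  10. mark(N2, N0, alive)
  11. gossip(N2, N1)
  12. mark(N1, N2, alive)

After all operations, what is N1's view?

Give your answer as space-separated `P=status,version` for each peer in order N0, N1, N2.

Op 1: N0 marks N2=dead -> (dead,v1)
Op 2: gossip N0<->N1 -> N0.N0=(alive,v0) N0.N1=(alive,v0) N0.N2=(dead,v1) | N1.N0=(alive,v0) N1.N1=(alive,v0) N1.N2=(dead,v1)
Op 3: gossip N2<->N0 -> N2.N0=(alive,v0) N2.N1=(alive,v0) N2.N2=(dead,v1) | N0.N0=(alive,v0) N0.N1=(alive,v0) N0.N2=(dead,v1)
Op 4: gossip N2<->N1 -> N2.N0=(alive,v0) N2.N1=(alive,v0) N2.N2=(dead,v1) | N1.N0=(alive,v0) N1.N1=(alive,v0) N1.N2=(dead,v1)
Op 5: gossip N0<->N2 -> N0.N0=(alive,v0) N0.N1=(alive,v0) N0.N2=(dead,v1) | N2.N0=(alive,v0) N2.N1=(alive,v0) N2.N2=(dead,v1)
Op 6: N2 marks N1=suspect -> (suspect,v1)
Op 7: gossip N2<->N1 -> N2.N0=(alive,v0) N2.N1=(suspect,v1) N2.N2=(dead,v1) | N1.N0=(alive,v0) N1.N1=(suspect,v1) N1.N2=(dead,v1)
Op 8: N0 marks N1=suspect -> (suspect,v1)
Op 9: gossip N2<->N1 -> N2.N0=(alive,v0) N2.N1=(suspect,v1) N2.N2=(dead,v1) | N1.N0=(alive,v0) N1.N1=(suspect,v1) N1.N2=(dead,v1)
Op 10: N2 marks N0=alive -> (alive,v1)
Op 11: gossip N2<->N1 -> N2.N0=(alive,v1) N2.N1=(suspect,v1) N2.N2=(dead,v1) | N1.N0=(alive,v1) N1.N1=(suspect,v1) N1.N2=(dead,v1)
Op 12: N1 marks N2=alive -> (alive,v2)

Answer: N0=alive,1 N1=suspect,1 N2=alive,2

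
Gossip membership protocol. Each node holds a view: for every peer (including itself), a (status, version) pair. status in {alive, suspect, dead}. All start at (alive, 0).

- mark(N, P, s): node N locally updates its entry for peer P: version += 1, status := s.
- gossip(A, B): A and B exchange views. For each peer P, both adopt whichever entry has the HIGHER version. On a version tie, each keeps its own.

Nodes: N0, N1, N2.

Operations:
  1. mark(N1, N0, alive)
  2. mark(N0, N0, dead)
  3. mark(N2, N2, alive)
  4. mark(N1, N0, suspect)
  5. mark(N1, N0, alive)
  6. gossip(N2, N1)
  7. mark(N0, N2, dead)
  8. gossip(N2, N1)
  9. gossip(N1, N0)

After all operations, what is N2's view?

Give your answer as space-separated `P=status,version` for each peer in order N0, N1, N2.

Op 1: N1 marks N0=alive -> (alive,v1)
Op 2: N0 marks N0=dead -> (dead,v1)
Op 3: N2 marks N2=alive -> (alive,v1)
Op 4: N1 marks N0=suspect -> (suspect,v2)
Op 5: N1 marks N0=alive -> (alive,v3)
Op 6: gossip N2<->N1 -> N2.N0=(alive,v3) N2.N1=(alive,v0) N2.N2=(alive,v1) | N1.N0=(alive,v3) N1.N1=(alive,v0) N1.N2=(alive,v1)
Op 7: N0 marks N2=dead -> (dead,v1)
Op 8: gossip N2<->N1 -> N2.N0=(alive,v3) N2.N1=(alive,v0) N2.N2=(alive,v1) | N1.N0=(alive,v3) N1.N1=(alive,v0) N1.N2=(alive,v1)
Op 9: gossip N1<->N0 -> N1.N0=(alive,v3) N1.N1=(alive,v0) N1.N2=(alive,v1) | N0.N0=(alive,v3) N0.N1=(alive,v0) N0.N2=(dead,v1)

Answer: N0=alive,3 N1=alive,0 N2=alive,1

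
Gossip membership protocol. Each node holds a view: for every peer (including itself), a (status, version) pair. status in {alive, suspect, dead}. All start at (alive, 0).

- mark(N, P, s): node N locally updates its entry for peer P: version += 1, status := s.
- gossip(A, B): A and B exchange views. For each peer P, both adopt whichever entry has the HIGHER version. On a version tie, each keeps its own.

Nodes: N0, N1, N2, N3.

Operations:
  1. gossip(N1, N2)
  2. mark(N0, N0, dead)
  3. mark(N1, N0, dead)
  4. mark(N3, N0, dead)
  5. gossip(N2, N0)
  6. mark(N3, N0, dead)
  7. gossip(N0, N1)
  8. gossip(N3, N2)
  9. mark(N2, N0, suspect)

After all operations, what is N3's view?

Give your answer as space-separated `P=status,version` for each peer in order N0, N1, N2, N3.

Answer: N0=dead,2 N1=alive,0 N2=alive,0 N3=alive,0

Derivation:
Op 1: gossip N1<->N2 -> N1.N0=(alive,v0) N1.N1=(alive,v0) N1.N2=(alive,v0) N1.N3=(alive,v0) | N2.N0=(alive,v0) N2.N1=(alive,v0) N2.N2=(alive,v0) N2.N3=(alive,v0)
Op 2: N0 marks N0=dead -> (dead,v1)
Op 3: N1 marks N0=dead -> (dead,v1)
Op 4: N3 marks N0=dead -> (dead,v1)
Op 5: gossip N2<->N0 -> N2.N0=(dead,v1) N2.N1=(alive,v0) N2.N2=(alive,v0) N2.N3=(alive,v0) | N0.N0=(dead,v1) N0.N1=(alive,v0) N0.N2=(alive,v0) N0.N3=(alive,v0)
Op 6: N3 marks N0=dead -> (dead,v2)
Op 7: gossip N0<->N1 -> N0.N0=(dead,v1) N0.N1=(alive,v0) N0.N2=(alive,v0) N0.N3=(alive,v0) | N1.N0=(dead,v1) N1.N1=(alive,v0) N1.N2=(alive,v0) N1.N3=(alive,v0)
Op 8: gossip N3<->N2 -> N3.N0=(dead,v2) N3.N1=(alive,v0) N3.N2=(alive,v0) N3.N3=(alive,v0) | N2.N0=(dead,v2) N2.N1=(alive,v0) N2.N2=(alive,v0) N2.N3=(alive,v0)
Op 9: N2 marks N0=suspect -> (suspect,v3)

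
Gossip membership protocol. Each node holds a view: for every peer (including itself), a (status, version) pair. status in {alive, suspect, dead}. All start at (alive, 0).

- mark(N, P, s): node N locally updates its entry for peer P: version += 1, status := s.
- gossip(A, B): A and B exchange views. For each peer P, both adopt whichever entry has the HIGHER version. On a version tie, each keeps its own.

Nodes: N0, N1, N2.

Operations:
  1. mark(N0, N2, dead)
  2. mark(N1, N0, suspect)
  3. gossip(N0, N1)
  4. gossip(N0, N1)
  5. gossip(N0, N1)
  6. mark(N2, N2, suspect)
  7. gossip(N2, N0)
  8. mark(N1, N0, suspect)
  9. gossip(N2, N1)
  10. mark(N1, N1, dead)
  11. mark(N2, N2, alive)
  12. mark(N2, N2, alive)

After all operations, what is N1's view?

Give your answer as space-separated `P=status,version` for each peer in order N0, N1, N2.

Op 1: N0 marks N2=dead -> (dead,v1)
Op 2: N1 marks N0=suspect -> (suspect,v1)
Op 3: gossip N0<->N1 -> N0.N0=(suspect,v1) N0.N1=(alive,v0) N0.N2=(dead,v1) | N1.N0=(suspect,v1) N1.N1=(alive,v0) N1.N2=(dead,v1)
Op 4: gossip N0<->N1 -> N0.N0=(suspect,v1) N0.N1=(alive,v0) N0.N2=(dead,v1) | N1.N0=(suspect,v1) N1.N1=(alive,v0) N1.N2=(dead,v1)
Op 5: gossip N0<->N1 -> N0.N0=(suspect,v1) N0.N1=(alive,v0) N0.N2=(dead,v1) | N1.N0=(suspect,v1) N1.N1=(alive,v0) N1.N2=(dead,v1)
Op 6: N2 marks N2=suspect -> (suspect,v1)
Op 7: gossip N2<->N0 -> N2.N0=(suspect,v1) N2.N1=(alive,v0) N2.N2=(suspect,v1) | N0.N0=(suspect,v1) N0.N1=(alive,v0) N0.N2=(dead,v1)
Op 8: N1 marks N0=suspect -> (suspect,v2)
Op 9: gossip N2<->N1 -> N2.N0=(suspect,v2) N2.N1=(alive,v0) N2.N2=(suspect,v1) | N1.N0=(suspect,v2) N1.N1=(alive,v0) N1.N2=(dead,v1)
Op 10: N1 marks N1=dead -> (dead,v1)
Op 11: N2 marks N2=alive -> (alive,v2)
Op 12: N2 marks N2=alive -> (alive,v3)

Answer: N0=suspect,2 N1=dead,1 N2=dead,1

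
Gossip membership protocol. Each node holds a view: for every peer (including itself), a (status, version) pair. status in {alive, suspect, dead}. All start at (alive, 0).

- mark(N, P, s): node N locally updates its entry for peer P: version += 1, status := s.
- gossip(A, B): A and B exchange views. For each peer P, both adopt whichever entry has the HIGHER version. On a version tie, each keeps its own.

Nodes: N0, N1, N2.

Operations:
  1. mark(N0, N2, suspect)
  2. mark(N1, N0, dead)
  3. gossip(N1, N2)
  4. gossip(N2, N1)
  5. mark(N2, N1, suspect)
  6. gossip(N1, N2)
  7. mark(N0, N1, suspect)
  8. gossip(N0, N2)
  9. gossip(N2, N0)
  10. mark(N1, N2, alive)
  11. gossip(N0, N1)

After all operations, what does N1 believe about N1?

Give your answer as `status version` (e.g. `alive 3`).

Op 1: N0 marks N2=suspect -> (suspect,v1)
Op 2: N1 marks N0=dead -> (dead,v1)
Op 3: gossip N1<->N2 -> N1.N0=(dead,v1) N1.N1=(alive,v0) N1.N2=(alive,v0) | N2.N0=(dead,v1) N2.N1=(alive,v0) N2.N2=(alive,v0)
Op 4: gossip N2<->N1 -> N2.N0=(dead,v1) N2.N1=(alive,v0) N2.N2=(alive,v0) | N1.N0=(dead,v1) N1.N1=(alive,v0) N1.N2=(alive,v0)
Op 5: N2 marks N1=suspect -> (suspect,v1)
Op 6: gossip N1<->N2 -> N1.N0=(dead,v1) N1.N1=(suspect,v1) N1.N2=(alive,v0) | N2.N0=(dead,v1) N2.N1=(suspect,v1) N2.N2=(alive,v0)
Op 7: N0 marks N1=suspect -> (suspect,v1)
Op 8: gossip N0<->N2 -> N0.N0=(dead,v1) N0.N1=(suspect,v1) N0.N2=(suspect,v1) | N2.N0=(dead,v1) N2.N1=(suspect,v1) N2.N2=(suspect,v1)
Op 9: gossip N2<->N0 -> N2.N0=(dead,v1) N2.N1=(suspect,v1) N2.N2=(suspect,v1) | N0.N0=(dead,v1) N0.N1=(suspect,v1) N0.N2=(suspect,v1)
Op 10: N1 marks N2=alive -> (alive,v1)
Op 11: gossip N0<->N1 -> N0.N0=(dead,v1) N0.N1=(suspect,v1) N0.N2=(suspect,v1) | N1.N0=(dead,v1) N1.N1=(suspect,v1) N1.N2=(alive,v1)

Answer: suspect 1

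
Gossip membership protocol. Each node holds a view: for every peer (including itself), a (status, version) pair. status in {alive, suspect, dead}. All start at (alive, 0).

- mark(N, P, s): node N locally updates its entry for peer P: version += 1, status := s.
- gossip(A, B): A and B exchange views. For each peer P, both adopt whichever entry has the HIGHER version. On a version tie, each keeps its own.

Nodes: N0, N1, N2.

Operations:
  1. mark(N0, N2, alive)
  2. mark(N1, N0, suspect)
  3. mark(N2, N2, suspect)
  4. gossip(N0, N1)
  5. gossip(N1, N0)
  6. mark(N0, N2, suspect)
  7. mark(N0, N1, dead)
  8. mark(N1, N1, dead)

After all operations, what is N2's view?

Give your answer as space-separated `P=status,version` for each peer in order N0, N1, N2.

Op 1: N0 marks N2=alive -> (alive,v1)
Op 2: N1 marks N0=suspect -> (suspect,v1)
Op 3: N2 marks N2=suspect -> (suspect,v1)
Op 4: gossip N0<->N1 -> N0.N0=(suspect,v1) N0.N1=(alive,v0) N0.N2=(alive,v1) | N1.N0=(suspect,v1) N1.N1=(alive,v0) N1.N2=(alive,v1)
Op 5: gossip N1<->N0 -> N1.N0=(suspect,v1) N1.N1=(alive,v0) N1.N2=(alive,v1) | N0.N0=(suspect,v1) N0.N1=(alive,v0) N0.N2=(alive,v1)
Op 6: N0 marks N2=suspect -> (suspect,v2)
Op 7: N0 marks N1=dead -> (dead,v1)
Op 8: N1 marks N1=dead -> (dead,v1)

Answer: N0=alive,0 N1=alive,0 N2=suspect,1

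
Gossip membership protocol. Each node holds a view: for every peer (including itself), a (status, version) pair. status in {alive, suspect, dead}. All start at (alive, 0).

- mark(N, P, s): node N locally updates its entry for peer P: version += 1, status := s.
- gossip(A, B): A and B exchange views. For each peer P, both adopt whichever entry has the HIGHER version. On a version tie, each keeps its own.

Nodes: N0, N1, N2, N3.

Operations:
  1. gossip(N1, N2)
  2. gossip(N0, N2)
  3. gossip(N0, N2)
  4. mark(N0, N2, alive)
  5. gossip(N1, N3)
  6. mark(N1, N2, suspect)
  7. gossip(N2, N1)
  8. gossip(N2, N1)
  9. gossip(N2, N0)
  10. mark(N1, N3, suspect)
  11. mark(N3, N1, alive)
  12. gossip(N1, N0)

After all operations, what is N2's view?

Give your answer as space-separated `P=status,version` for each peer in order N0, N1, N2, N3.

Op 1: gossip N1<->N2 -> N1.N0=(alive,v0) N1.N1=(alive,v0) N1.N2=(alive,v0) N1.N3=(alive,v0) | N2.N0=(alive,v0) N2.N1=(alive,v0) N2.N2=(alive,v0) N2.N3=(alive,v0)
Op 2: gossip N0<->N2 -> N0.N0=(alive,v0) N0.N1=(alive,v0) N0.N2=(alive,v0) N0.N3=(alive,v0) | N2.N0=(alive,v0) N2.N1=(alive,v0) N2.N2=(alive,v0) N2.N3=(alive,v0)
Op 3: gossip N0<->N2 -> N0.N0=(alive,v0) N0.N1=(alive,v0) N0.N2=(alive,v0) N0.N3=(alive,v0) | N2.N0=(alive,v0) N2.N1=(alive,v0) N2.N2=(alive,v0) N2.N3=(alive,v0)
Op 4: N0 marks N2=alive -> (alive,v1)
Op 5: gossip N1<->N3 -> N1.N0=(alive,v0) N1.N1=(alive,v0) N1.N2=(alive,v0) N1.N3=(alive,v0) | N3.N0=(alive,v0) N3.N1=(alive,v0) N3.N2=(alive,v0) N3.N3=(alive,v0)
Op 6: N1 marks N2=suspect -> (suspect,v1)
Op 7: gossip N2<->N1 -> N2.N0=(alive,v0) N2.N1=(alive,v0) N2.N2=(suspect,v1) N2.N3=(alive,v0) | N1.N0=(alive,v0) N1.N1=(alive,v0) N1.N2=(suspect,v1) N1.N3=(alive,v0)
Op 8: gossip N2<->N1 -> N2.N0=(alive,v0) N2.N1=(alive,v0) N2.N2=(suspect,v1) N2.N3=(alive,v0) | N1.N0=(alive,v0) N1.N1=(alive,v0) N1.N2=(suspect,v1) N1.N3=(alive,v0)
Op 9: gossip N2<->N0 -> N2.N0=(alive,v0) N2.N1=(alive,v0) N2.N2=(suspect,v1) N2.N3=(alive,v0) | N0.N0=(alive,v0) N0.N1=(alive,v0) N0.N2=(alive,v1) N0.N3=(alive,v0)
Op 10: N1 marks N3=suspect -> (suspect,v1)
Op 11: N3 marks N1=alive -> (alive,v1)
Op 12: gossip N1<->N0 -> N1.N0=(alive,v0) N1.N1=(alive,v0) N1.N2=(suspect,v1) N1.N3=(suspect,v1) | N0.N0=(alive,v0) N0.N1=(alive,v0) N0.N2=(alive,v1) N0.N3=(suspect,v1)

Answer: N0=alive,0 N1=alive,0 N2=suspect,1 N3=alive,0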